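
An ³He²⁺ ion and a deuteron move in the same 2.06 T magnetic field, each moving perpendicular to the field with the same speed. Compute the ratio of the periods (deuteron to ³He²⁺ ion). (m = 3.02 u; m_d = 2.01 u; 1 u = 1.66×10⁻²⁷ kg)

ratio ≈ 1.33

T = 2πm/(qB) is independent of speed, so T₂/T₁ = (m₂/q₂)/(m₁/q₁).
T_{deuteron}/T_{³He²⁺ ion} = (3.34×10^-27/1e) / (5.01×10^-27/2e) = 1.33.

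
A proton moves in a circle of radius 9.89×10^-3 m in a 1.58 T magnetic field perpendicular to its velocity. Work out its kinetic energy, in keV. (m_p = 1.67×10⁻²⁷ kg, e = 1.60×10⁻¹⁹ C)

K ≈ 11.7 keV

v = qBr/m = (1×1.60×10^-19)(1.58)(9.89×10^-3) / (1.67×10^-27) = 1.50×10^6 m/s.
K = ½mv² = 0.5·(1.67×10^-27)·(1.50×10^6)² = 1.87×10^-15 J = 11.7 keV.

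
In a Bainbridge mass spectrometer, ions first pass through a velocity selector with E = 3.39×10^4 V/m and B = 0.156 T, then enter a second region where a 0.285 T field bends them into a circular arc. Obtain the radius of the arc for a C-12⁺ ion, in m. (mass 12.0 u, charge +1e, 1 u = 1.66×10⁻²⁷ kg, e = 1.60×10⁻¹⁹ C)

The selector passes v = E/B = 3.39×10^4/0.156 = 2.17×10^5 m/s.
In the deflection region, r = mv/(qB₂) = (1.99×10^-26)(2.17×10^5) / [(1×1.60×10^-19)(0.285)] = 0.0949 m.

r ≈ 0.0949 m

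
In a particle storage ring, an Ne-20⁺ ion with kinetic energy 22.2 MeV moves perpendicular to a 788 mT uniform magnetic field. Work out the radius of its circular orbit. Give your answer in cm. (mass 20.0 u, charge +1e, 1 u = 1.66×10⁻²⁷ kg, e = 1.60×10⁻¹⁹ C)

Convert the energy: K = 22.2 MeV = 3.55×10^-12 J.
v = √(2K/m) = √(2·3.55×10^-12/3.32×10^-26) = 1.46×10^7 m/s.
r = mv/(qB) = (3.32×10^-26)(1.46×10^7) / [(1×1.60×10^-19)(0.788)] = 3.85 m.

r ≈ 385 cm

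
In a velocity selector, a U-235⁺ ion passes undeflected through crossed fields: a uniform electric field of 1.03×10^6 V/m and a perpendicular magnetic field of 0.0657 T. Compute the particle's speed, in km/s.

For zero net force, qE = qvB, so v = E/B.
v = (1.03×10^6) / (0.0657) = 1.57×10^7 m/s.

v ≈ 15700 km/s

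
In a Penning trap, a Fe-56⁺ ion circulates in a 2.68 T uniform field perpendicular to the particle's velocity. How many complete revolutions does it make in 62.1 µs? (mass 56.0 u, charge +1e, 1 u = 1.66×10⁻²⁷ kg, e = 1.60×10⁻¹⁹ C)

N = 45

T = 2πm/(qB) = 2π(9.296×10^-26) / [(1×1.60×10^-19)(2.68)] = 1.3621×10^-6 s.
N = t/T = 6.21×10^-5 / 1.3621×10^-6 ≈ 45.59, so 45 complete revolutions.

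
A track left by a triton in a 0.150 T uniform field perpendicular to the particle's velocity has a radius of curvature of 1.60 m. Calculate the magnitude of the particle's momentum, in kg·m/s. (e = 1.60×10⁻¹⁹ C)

p ≈ 3.84×10^-20 kg·m/s

Since qvB = mv²/r, the momentum p = mv = qBr.
p = (1×1.60×10^-19)(0.150)(1.60) = 3.84×10^-20 kg·m/s.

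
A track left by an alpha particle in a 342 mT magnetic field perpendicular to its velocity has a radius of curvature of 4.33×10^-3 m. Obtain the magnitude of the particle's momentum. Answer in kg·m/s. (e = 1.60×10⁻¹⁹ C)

Since qvB = mv²/r, the momentum p = mv = qBr.
p = (2×1.60×10^-19)(0.342)(4.33×10^-3) = 4.74×10^-22 kg·m/s.

p ≈ 4.74×10^-22 kg·m/s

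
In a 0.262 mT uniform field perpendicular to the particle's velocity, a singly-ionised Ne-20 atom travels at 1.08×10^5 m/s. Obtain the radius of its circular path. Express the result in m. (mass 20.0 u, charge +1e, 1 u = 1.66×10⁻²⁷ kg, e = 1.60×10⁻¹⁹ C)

r ≈ 85.5 m

The magnetic force provides the centripetal force: qvB = mv²/r, so r = mv/(qB).
r = (3.32×10^-26 kg)(1.08×10^5 m/s) / [(1×1.60×10^-19 C)(2.62×10^-4 T)] = 85.5 m.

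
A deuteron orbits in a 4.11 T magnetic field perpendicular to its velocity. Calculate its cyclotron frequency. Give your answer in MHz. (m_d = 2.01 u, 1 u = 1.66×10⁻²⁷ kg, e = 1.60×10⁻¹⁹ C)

f = qB/(2πm) = (1×1.60×10^-19)(4.11) / [2π(3.34×10^-27)] = 3.14×10^7 Hz.

f ≈ 31.4 MHz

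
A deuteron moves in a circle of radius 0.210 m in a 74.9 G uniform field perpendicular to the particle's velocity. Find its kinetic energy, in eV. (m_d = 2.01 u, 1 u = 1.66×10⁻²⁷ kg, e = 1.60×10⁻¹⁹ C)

v = qBr/m = (1×1.60×10^-19)(7.49×10^-3)(0.210) / (3.34×10^-27) = 7.54×10^4 m/s.
K = ½mv² = 0.5·(3.34×10^-27)·(7.54×10^4)² = 9.49×10^-18 J = 59.3 eV.

K ≈ 59.3 eV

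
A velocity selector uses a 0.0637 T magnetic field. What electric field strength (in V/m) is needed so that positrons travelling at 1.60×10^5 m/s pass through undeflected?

E ≈ 1.02×10^4 V/m

qE = qvB ⇒ E = vB = (1.60×10^5)(0.0637) = 1.02×10^4 V/m.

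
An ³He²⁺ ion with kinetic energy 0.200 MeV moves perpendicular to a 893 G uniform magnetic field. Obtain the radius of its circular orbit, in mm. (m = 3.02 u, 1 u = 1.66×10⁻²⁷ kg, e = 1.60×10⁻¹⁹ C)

r ≈ 627 mm

Convert the energy: K = 0.200 MeV = 3.20×10^-14 J.
v = √(2K/m) = √(2·3.20×10^-14/5.01×10^-27) = 3.57×10^6 m/s.
r = mv/(qB) = (5.01×10^-27)(3.57×10^6) / [(2×1.60×10^-19)(0.0893)] = 0.627 m.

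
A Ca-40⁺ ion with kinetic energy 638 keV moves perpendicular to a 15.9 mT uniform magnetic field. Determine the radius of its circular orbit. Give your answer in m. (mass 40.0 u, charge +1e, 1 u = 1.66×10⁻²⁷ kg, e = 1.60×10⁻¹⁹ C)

r ≈ 45.8 m

Convert the energy: K = 638 keV = 1.02×10^-13 J.
v = √(2K/m) = √(2·1.02×10^-13/6.64×10^-26) = 1.75×10^6 m/s.
r = mv/(qB) = (6.64×10^-26)(1.75×10^6) / [(1×1.60×10^-19)(0.0159)] = 45.8 m.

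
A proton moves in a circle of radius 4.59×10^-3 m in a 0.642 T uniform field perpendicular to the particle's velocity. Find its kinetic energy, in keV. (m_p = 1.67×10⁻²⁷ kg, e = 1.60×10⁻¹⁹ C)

v = qBr/m = (1×1.60×10^-19)(0.642)(4.59×10^-3) / (1.67×10^-27) = 2.82×10^5 m/s.
K = ½mv² = 0.5·(1.67×10^-27)·(2.82×10^5)² = 6.66×10^-17 J = 0.416 keV.

K ≈ 0.416 keV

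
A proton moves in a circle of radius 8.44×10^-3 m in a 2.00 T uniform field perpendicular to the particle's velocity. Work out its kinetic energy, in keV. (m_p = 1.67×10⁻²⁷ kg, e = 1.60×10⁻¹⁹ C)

K ≈ 13.6 keV

v = qBr/m = (1×1.60×10^-19)(2.00)(8.44×10^-3) / (1.67×10^-27) = 1.62×10^6 m/s.
K = ½mv² = 0.5·(1.67×10^-27)·(1.62×10^6)² = 2.18×10^-15 J = 13.6 keV.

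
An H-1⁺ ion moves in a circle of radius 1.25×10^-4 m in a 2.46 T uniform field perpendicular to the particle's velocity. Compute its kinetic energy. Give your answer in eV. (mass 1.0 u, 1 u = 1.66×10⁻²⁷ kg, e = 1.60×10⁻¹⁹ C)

v = qBr/m = (1×1.60×10^-19)(2.46)(1.25×10^-4) / (1.66×10^-27) = 2.96×10^4 m/s.
K = ½mv² = 0.5·(1.66×10^-27)·(2.96×10^4)² = 7.29×10^-19 J = 4.56 eV.

K ≈ 4.56 eV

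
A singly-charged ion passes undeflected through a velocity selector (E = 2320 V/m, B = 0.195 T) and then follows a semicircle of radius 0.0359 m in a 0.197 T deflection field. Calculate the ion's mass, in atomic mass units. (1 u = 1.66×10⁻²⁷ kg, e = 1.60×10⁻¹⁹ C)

v = E/B₁ = 1.19×10^4 m/s.
From r = mv/(qB₂), m = qB₂r/v = (1×1.60×10^-19)(0.197)(0.0359) / (1.19×10^4) = 9.51×10^-26 kg.
In atomic mass units: m = 9.51×10^-26 / 1.66×10^-27 = 57.3 u.

m ≈ 57.3 u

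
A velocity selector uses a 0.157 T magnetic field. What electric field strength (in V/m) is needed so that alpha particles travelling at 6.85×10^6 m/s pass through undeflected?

E ≈ 1.08×10^6 V/m

qE = qvB ⇒ E = vB = (6.85×10^6)(0.157) = 1.08×10^6 V/m.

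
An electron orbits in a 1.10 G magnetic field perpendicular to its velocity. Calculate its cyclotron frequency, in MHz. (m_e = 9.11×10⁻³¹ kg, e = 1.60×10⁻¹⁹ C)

f = qB/(2πm) = (1×1.60×10^-19)(1.10×10^-4) / [2π(9.11×10^-31)] = 3.07×10^6 Hz.

f ≈ 3.07 MHz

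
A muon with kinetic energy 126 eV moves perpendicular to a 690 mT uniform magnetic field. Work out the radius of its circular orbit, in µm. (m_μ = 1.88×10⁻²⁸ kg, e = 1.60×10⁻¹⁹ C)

r ≈ 789 µm

Convert the energy: K = 126 eV = 2.02×10^-17 J.
v = √(2K/m) = √(2·2.02×10^-17/1.88×10^-28) = 4.63×10^5 m/s.
r = mv/(qB) = (1.88×10^-28)(4.63×10^5) / [(1×1.60×10^-19)(0.690)] = 7.89×10^-4 m.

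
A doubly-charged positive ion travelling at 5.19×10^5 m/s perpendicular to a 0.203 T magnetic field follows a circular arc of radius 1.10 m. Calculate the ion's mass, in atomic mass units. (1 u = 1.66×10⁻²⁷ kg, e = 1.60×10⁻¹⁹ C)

qvB = mv²/r ⇒ m = qBr/v.
m = (2×1.60×10^-19)(0.203)(1.10) / (5.19×10^5) = 1.38×10^-25 kg = 82.9 u.

m ≈ 82.9 u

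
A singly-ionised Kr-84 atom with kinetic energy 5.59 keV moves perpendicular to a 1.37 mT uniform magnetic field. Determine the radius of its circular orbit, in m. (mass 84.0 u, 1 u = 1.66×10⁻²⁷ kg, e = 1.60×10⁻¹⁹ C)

r ≈ 72.1 m

Convert the energy: K = 5.59 keV = 8.94×10^-16 J.
v = √(2K/m) = √(2·8.94×10^-16/1.39×10^-25) = 1.13×10^5 m/s.
r = mv/(qB) = (1.39×10^-25)(1.13×10^5) / [(1×1.60×10^-19)(1.37×10^-3)] = 72.1 m.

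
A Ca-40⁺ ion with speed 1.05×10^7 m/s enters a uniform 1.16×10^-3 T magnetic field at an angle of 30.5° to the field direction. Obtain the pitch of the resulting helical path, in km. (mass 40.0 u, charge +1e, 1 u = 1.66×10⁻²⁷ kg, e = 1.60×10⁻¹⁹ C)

The velocity component along B is v∥ = v cos30.5° = 9.05×10^6 m/s.
The cyclotron period T = 2πm/(qB) = 2.25×10^-3 s is set by m, q, B alone.
Pitch = v∥·T = (9.05×10^6)(2.25×10^-3) = 2.03×10^4 m.

pitch ≈ 20.3 km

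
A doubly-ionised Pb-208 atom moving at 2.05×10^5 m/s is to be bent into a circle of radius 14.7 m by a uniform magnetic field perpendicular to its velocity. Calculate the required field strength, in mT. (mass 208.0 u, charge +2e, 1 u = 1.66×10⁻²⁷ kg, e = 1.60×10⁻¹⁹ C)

B ≈ 15.0 mT

qvB = mv²/r gives B = mv/(qr).
B = (3.45×10^-25)(2.05×10^5) / [(2×1.60×10^-19)(14.7)] = 0.0150 T.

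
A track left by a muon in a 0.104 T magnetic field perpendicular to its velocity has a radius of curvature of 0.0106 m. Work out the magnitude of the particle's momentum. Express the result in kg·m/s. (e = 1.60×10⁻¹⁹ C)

p ≈ 1.76×10^-22 kg·m/s

Since qvB = mv²/r, the momentum p = mv = qBr.
p = (1×1.60×10^-19)(0.104)(0.0106) = 1.76×10^-22 kg·m/s.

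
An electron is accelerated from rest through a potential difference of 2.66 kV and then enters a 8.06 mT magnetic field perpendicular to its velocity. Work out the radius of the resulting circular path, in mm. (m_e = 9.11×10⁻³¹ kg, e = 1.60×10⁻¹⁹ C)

r ≈ 21.6 mm

The kinetic energy gained is K = qV = (1×1.60×10^-19)(2660) = 4.26×10^-16 J.
v = √(2K/m) = 3.06×10^7 m/s.
r = mv/(qB) = (9.11×10^-31)(3.06×10^7) / [(1×1.60×10^-19)(8.06×10^-3)] = 0.0216 m.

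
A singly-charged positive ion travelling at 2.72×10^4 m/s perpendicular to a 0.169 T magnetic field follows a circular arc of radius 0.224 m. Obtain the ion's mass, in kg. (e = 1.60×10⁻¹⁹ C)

qvB = mv²/r ⇒ m = qBr/v.
m = (1×1.60×10^-19)(0.169)(0.224) / (2.72×10^4) = 2.23×10^-25 kg.

m ≈ 2.23×10^-25 kg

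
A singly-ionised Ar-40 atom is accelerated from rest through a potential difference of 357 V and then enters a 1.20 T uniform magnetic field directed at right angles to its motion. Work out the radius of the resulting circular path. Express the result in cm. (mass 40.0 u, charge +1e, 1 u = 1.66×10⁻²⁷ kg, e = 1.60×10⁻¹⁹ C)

The kinetic energy gained is K = qV = (1×1.60×10^-19)(357) = 5.71×10^-17 J.
v = √(2K/m) = 4.15×10^4 m/s.
r = mv/(qB) = (6.64×10^-26)(4.15×10^4) / [(1×1.60×10^-19)(1.20)] = 0.0143 m.

r ≈ 1.43 cm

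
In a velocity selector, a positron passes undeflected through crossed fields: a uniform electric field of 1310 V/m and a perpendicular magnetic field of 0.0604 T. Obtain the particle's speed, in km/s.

For zero net force, qE = qvB, so v = E/B.
v = (1310) / (0.0604) = 2.17×10^4 m/s.

v ≈ 21.7 km/s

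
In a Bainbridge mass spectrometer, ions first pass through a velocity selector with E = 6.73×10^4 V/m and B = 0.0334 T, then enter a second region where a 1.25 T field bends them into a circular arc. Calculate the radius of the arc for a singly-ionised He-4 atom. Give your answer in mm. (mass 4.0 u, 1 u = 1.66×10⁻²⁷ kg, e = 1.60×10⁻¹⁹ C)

The selector passes v = E/B = 6.73×10^4/0.0334 = 2.01×10^6 m/s.
In the deflection region, r = mv/(qB₂) = (6.64×10^-27)(2.01×10^6) / [(1×1.60×10^-19)(1.25)] = 0.0669 m.

r ≈ 66.9 mm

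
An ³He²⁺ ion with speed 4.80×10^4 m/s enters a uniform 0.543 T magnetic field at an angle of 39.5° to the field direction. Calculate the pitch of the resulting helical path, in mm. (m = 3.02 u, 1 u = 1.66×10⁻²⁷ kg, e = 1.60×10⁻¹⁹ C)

pitch ≈ 6.71 mm

The velocity component along B is v∥ = v cos39.5° = 3.70×10^4 m/s.
The cyclotron period T = 2πm/(qB) = 1.81×10^-7 s is set by m, q, B alone.
Pitch = v∥·T = (3.70×10^4)(1.81×10^-7) = 6.71×10^-3 m.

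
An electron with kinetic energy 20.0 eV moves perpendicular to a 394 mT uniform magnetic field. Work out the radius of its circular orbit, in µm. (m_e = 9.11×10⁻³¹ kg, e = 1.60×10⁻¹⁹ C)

r ≈ 38.3 µm

Convert the energy: K = 20.0 eV = 3.20×10^-18 J.
v = √(2K/m) = √(2·3.20×10^-18/9.11×10^-31) = 2.65×10^6 m/s.
r = mv/(qB) = (9.11×10^-31)(2.65×10^6) / [(1×1.60×10^-19)(0.394)] = 3.83×10^-5 m.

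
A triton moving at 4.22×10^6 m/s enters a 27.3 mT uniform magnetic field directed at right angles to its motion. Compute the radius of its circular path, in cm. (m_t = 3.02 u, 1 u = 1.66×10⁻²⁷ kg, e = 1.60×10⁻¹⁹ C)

The magnetic force provides the centripetal force: qvB = mv²/r, so r = mv/(qB).
r = (5.01×10^-27 kg)(4.22×10^6 m/s) / [(1×1.60×10^-19 C)(0.0273 T)] = 4.84 m.

r ≈ 484 cm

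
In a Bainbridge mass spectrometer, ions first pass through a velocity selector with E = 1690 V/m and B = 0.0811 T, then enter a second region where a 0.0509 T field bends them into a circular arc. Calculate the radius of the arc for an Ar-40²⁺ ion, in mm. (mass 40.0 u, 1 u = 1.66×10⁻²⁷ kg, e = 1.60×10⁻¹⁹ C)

r ≈ 85.0 mm

The selector passes v = E/B = 1690/0.0811 = 2.08×10^4 m/s.
In the deflection region, r = mv/(qB₂) = (6.64×10^-26)(2.08×10^4) / [(2×1.60×10^-19)(0.0509)] = 0.0850 m.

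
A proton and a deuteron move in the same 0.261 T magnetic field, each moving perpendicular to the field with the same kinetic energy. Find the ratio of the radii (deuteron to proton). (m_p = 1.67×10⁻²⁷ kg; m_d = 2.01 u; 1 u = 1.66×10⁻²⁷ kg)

r = √(2mK)/(qB) ⇒ at equal K, r ∝ √m/q.
r_{deuteron}/r_{proton} = 1.41.

ratio ≈ 1.41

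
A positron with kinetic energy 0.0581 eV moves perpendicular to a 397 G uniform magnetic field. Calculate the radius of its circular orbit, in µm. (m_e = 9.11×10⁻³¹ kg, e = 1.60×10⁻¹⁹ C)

Convert the energy: K = 0.0581 eV = 9.30×10^-21 J.
v = √(2K/m) = √(2·9.30×10^-21/9.11×10^-31) = 1.43×10^5 m/s.
r = mv/(qB) = (9.11×10^-31)(1.43×10^5) / [(1×1.60×10^-19)(0.0397)] = 2.05×10^-5 m.

r ≈ 20.5 µm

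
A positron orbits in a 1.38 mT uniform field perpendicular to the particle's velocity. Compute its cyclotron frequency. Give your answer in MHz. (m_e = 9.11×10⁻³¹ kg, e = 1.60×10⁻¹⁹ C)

f ≈ 38.6 MHz

f = qB/(2πm) = (1×1.60×10^-19)(1.38×10^-3) / [2π(9.11×10^-31)] = 3.86×10^7 Hz.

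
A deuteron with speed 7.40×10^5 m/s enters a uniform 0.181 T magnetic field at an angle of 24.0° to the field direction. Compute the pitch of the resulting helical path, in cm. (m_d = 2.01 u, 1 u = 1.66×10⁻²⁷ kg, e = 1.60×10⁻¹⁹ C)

The velocity component along B is v∥ = v cos24.0° = 6.76×10^5 m/s.
The cyclotron period T = 2πm/(qB) = 7.24×10^-7 s is set by m, q, B alone.
Pitch = v∥·T = (6.76×10^5)(7.24×10^-7) = 0.489 m.

pitch ≈ 48.9 cm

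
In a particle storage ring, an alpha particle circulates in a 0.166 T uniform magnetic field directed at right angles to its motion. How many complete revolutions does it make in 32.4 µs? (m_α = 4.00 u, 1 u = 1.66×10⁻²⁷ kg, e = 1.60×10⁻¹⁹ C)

T = 2πm/(qB) = 2π(6.64×10^-27) / [(2×1.60×10^-19)(0.166)] = 7.8540×10^-7 s.
N = t/T = 3.24×10^-5 / 7.8540×10^-7 ≈ 41.25, so 41 complete revolutions.

N = 41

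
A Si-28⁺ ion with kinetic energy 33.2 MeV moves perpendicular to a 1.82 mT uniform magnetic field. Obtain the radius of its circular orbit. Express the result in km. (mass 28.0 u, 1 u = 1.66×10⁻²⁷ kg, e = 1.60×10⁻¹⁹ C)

r ≈ 2.41 km

Convert the energy: K = 33.2 MeV = 5.31×10^-12 J.
v = √(2K/m) = √(2·5.31×10^-12/4.65×10^-26) = 1.51×10^7 m/s.
r = mv/(qB) = (4.65×10^-26)(1.51×10^7) / [(1×1.60×10^-19)(1.82×10^-3)] = 2410 m.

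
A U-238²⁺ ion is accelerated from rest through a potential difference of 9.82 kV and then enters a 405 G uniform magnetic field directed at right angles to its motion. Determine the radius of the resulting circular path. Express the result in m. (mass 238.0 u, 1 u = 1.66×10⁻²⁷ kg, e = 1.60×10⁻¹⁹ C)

r ≈ 3.84 m

The kinetic energy gained is K = qV = (2×1.60×10^-19)(9820) = 3.14×10^-15 J.
v = √(2K/m) = 1.26×10^5 m/s.
r = mv/(qB) = (3.95×10^-25)(1.26×10^5) / [(2×1.60×10^-19)(0.0405)] = 3.84 m.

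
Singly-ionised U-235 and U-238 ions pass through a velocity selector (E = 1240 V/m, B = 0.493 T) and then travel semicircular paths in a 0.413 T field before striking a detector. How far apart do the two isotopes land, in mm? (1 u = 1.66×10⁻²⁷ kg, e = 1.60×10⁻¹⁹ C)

Δd ≈ 0.379 mm

Both emerge at v = E/B₁ = 2520 m/s.
r = mv/(qB₂), so r₁ = 0.014848 m and r₂ = 0.015038 m, giving Δr = 1.90×10^-4 m.
After a semicircle each ion lands a diameter 2r from the entry slit, so the separation is 2Δr = 3.79×10^-4 m.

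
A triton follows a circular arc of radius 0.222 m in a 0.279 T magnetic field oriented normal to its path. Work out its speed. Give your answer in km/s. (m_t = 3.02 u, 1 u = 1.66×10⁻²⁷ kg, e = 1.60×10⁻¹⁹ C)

v ≈ 1980 km/s

From qvB = mv²/r, v = qBr/m.
v = (1×1.60×10^-19)(0.279)(0.222) / (5.01×10^-27) = 1.98×10^6 m/s.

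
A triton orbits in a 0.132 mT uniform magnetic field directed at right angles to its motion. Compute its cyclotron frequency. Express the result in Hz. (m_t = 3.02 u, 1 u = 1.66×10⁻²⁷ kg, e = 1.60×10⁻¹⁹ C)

f ≈ 671 Hz

f = qB/(2πm) = (1×1.60×10^-19)(1.32×10^-4) / [2π(5.01×10^-27)] = 671 Hz.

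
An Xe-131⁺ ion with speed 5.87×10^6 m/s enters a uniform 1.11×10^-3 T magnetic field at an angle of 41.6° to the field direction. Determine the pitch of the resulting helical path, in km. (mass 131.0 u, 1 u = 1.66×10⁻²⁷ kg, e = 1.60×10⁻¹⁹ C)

pitch ≈ 33.8 km

The velocity component along B is v∥ = v cos41.6° = 4.39×10^6 m/s.
The cyclotron period T = 2πm/(qB) = 7.69×10^-3 s is set by m, q, B alone.
Pitch = v∥·T = (4.39×10^6)(7.69×10^-3) = 3.38×10^4 m.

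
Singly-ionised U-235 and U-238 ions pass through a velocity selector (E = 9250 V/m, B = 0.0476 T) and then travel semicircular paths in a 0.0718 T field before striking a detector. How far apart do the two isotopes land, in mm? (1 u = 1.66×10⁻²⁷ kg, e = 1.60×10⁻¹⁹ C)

Both emerge at v = E/B₁ = 1.94×10^5 m/s.
r = mv/(qB₂), so r₁ = 6.5988 m and r₂ = 6.6831 m, giving Δr = 0.0842 m.
After a semicircle each ion lands a diameter 2r from the entry slit, so the separation is 2Δr = 0.168 m.

Δd ≈ 168 mm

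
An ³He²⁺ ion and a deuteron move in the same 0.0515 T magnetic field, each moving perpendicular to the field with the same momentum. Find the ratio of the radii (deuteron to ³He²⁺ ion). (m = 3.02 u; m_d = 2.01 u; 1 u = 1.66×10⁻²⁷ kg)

ratio ≈ 2.00

r = p/(qB) ⇒ at equal p, r ∝ 1/q.
r_{deuteron}/r_{³He²⁺ ion} = 2.00.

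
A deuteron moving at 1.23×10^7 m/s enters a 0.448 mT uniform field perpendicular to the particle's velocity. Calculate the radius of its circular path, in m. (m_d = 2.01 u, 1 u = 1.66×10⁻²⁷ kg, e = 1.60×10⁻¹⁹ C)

The magnetic force provides the centripetal force: qvB = mv²/r, so r = mv/(qB).
r = (3.34×10^-27 kg)(1.23×10^7 m/s) / [(1×1.60×10^-19 C)(4.48×10^-4 T)] = 573 m.

r ≈ 573 m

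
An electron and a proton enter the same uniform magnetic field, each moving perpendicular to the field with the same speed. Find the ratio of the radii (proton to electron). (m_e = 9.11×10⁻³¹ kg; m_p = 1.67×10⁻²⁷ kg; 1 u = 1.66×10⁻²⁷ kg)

r = mv/(qB) ⇒ at equal v, r ∝ m/q.
r_{proton}/r_{electron} = 1830.

ratio ≈ 1830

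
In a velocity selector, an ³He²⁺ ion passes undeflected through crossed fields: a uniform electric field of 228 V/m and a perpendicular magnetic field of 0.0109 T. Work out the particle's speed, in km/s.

For zero net force, qE = qvB, so v = E/B.
v = (228) / (0.0109) = 2.09×10^4 m/s.

v ≈ 20.9 km/s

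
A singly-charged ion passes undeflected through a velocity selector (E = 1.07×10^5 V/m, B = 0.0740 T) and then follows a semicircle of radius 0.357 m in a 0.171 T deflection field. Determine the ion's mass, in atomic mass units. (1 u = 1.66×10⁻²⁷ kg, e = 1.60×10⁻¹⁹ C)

v = E/B₁ = 1.45×10^6 m/s.
From r = mv/(qB₂), m = qB₂r/v = (1×1.60×10^-19)(0.171)(0.357) / (1.45×10^6) = 6.76×10^-27 kg.
In atomic mass units: m = 6.76×10^-27 / 1.66×10^-27 = 4.07 u.

m ≈ 4.07 u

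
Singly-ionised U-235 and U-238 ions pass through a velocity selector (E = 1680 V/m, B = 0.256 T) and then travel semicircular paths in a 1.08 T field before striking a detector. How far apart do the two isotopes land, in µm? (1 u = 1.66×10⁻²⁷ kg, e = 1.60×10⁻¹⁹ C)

Both emerge at v = E/B₁ = 6560 m/s.
r = mv/(qB₂), so r₁ = 0.014815 m and r₂ = 0.015004 m, giving Δr = 1.89×10^-4 m.
After a semicircle each ion lands a diameter 2r from the entry slit, so the separation is 2Δr = 3.78×10^-4 m.

Δd ≈ 378 µm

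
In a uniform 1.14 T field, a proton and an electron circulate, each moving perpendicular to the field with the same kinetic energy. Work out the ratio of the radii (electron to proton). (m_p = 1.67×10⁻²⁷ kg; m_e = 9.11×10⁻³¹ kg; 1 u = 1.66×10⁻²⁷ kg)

r = √(2mK)/(qB) ⇒ at equal K, r ∝ √m/q.
r_{electron}/r_{proton} = 0.0234.

ratio ≈ 0.0234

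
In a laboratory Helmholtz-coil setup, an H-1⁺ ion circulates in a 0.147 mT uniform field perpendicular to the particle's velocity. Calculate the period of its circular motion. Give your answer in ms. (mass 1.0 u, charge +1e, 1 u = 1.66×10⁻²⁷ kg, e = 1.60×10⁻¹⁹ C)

T ≈ 0.443 ms

The cyclotron period is independent of speed: T = 2πm/(qB).
T = 2π(1.66×10^-27) / [(1×1.60×10^-19)(1.47×10^-4)] = 4.43×10^-4 s.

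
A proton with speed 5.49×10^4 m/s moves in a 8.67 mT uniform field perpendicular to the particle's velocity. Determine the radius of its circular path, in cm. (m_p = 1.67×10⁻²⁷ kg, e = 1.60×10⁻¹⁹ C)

r ≈ 6.61 cm

The magnetic force provides the centripetal force: qvB = mv²/r, so r = mv/(qB).
r = (1.67×10^-27 kg)(5.49×10^4 m/s) / [(1×1.60×10^-19 C)(8.67×10^-3 T)] = 0.0661 m.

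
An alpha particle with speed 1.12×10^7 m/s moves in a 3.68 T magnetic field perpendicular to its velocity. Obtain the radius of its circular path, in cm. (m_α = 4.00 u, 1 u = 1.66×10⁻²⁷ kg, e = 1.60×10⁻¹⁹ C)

The magnetic force provides the centripetal force: qvB = mv²/r, so r = mv/(qB).
r = (6.64×10^-27 kg)(1.12×10^7 m/s) / [(2×1.60×10^-19 C)(3.68 T)] = 0.0632 m.

r ≈ 6.32 cm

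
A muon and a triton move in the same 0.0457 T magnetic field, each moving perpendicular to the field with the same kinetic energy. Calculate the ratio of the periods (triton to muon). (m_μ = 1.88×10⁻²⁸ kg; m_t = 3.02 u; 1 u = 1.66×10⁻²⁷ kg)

T = 2πm/(qB) is independent of speed, so T₂/T₁ = (m₂/q₂)/(m₁/q₁).
T_{triton}/T_{muon} = (5.01×10^-27/1e) / (1.88×10^-28/1e) = 26.7.

ratio ≈ 26.7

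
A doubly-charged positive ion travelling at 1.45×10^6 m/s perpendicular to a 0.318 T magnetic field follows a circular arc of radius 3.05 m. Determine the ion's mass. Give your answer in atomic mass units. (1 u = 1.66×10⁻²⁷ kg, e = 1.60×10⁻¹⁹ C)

m ≈ 129 u

qvB = mv²/r ⇒ m = qBr/v.
m = (2×1.60×10^-19)(0.318)(3.05) / (1.45×10^6) = 2.14×10^-25 kg = 129 u.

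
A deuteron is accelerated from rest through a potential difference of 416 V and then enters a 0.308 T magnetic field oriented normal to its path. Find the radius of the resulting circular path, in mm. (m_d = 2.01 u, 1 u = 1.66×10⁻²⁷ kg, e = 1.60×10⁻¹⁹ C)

The kinetic energy gained is K = qV = (1×1.60×10^-19)(416) = 6.66×10^-17 J.
v = √(2K/m) = 2.00×10^5 m/s.
r = mv/(qB) = (3.34×10^-27)(2.00×10^5) / [(1×1.60×10^-19)(0.308)] = 0.0135 m.

r ≈ 13.5 mm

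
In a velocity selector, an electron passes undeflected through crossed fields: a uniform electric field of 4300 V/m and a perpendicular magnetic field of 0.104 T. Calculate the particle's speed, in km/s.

For zero net force, qE = qvB, so v = E/B.
v = (4300) / (0.104) = 4.13×10^4 m/s.

v ≈ 41.3 km/s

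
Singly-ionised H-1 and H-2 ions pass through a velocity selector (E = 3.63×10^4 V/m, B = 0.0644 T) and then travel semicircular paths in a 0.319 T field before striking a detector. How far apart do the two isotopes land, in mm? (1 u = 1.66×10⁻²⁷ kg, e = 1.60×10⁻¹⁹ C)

Δd ≈ 36.7 mm

Both emerge at v = E/B₁ = 5.64×10^5 m/s.
r = mv/(qB₂), so r₁ = 0.0183 m and r₂ = 0.0367 m, giving Δr = 0.0183 m.
After a semicircle each ion lands a diameter 2r from the entry slit, so the separation is 2Δr = 0.0367 m.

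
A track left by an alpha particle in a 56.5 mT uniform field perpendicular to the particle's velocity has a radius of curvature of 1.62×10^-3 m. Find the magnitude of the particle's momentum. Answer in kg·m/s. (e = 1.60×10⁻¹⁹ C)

Since qvB = mv²/r, the momentum p = mv = qBr.
p = (2×1.60×10^-19)(0.0565)(1.62×10^-3) = 2.93×10^-23 kg·m/s.

p ≈ 2.93×10^-23 kg·m/s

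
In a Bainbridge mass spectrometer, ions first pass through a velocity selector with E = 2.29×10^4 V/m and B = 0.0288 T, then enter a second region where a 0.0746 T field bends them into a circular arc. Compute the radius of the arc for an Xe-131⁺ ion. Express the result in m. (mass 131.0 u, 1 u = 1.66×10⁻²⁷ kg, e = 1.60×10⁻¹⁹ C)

The selector passes v = E/B = 2.29×10^4/0.0288 = 7.95×10^5 m/s.
In the deflection region, r = mv/(qB₂) = (2.17×10^-25)(7.95×10^5) / [(1×1.60×10^-19)(0.0746)] = 14.5 m.

r ≈ 14.5 m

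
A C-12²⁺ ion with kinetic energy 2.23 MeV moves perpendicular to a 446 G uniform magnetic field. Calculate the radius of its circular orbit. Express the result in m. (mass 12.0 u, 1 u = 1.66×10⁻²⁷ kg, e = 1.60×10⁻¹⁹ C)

r ≈ 8.35 m

Convert the energy: K = 2.23 MeV = 3.57×10^-13 J.
v = √(2K/m) = √(2·3.57×10^-13/1.99×10^-26) = 5.99×10^6 m/s.
r = mv/(qB) = (1.99×10^-26)(5.99×10^6) / [(2×1.60×10^-19)(0.0446)] = 8.35 m.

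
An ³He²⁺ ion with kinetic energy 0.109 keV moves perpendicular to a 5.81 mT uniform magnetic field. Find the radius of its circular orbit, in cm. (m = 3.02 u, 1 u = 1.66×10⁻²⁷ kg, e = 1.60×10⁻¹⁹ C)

Convert the energy: K = 0.109 keV = 1.74×10^-17 J.
v = √(2K/m) = √(2·1.74×10^-17/5.01×10^-27) = 8.34×10^4 m/s.
r = mv/(qB) = (5.01×10^-27)(8.34×10^4) / [(2×1.60×10^-19)(5.81×10^-3)] = 0.225 m.

r ≈ 22.5 cm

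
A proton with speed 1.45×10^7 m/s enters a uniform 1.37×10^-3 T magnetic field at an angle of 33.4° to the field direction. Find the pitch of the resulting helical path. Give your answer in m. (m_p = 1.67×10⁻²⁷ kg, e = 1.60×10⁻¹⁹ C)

pitch ≈ 579 m

The velocity component along B is v∥ = v cos33.4° = 1.21×10^7 m/s.
The cyclotron period T = 2πm/(qB) = 4.79×10^-5 s is set by m, q, B alone.
Pitch = v∥·T = (1.21×10^7)(4.79×10^-5) = 579 m.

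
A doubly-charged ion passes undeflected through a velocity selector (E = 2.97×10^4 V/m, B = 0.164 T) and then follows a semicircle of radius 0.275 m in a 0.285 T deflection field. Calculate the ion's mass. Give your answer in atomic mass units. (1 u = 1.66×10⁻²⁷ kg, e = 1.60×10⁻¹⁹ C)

v = E/B₁ = 1.81×10^5 m/s.
From r = mv/(qB₂), m = qB₂r/v = (2×1.60×10^-19)(0.285)(0.275) / (1.81×10^5) = 1.38×10^-25 kg.
In atomic mass units: m = 1.38×10^-25 / 1.66×10^-27 = 83.4 u.

m ≈ 83.4 u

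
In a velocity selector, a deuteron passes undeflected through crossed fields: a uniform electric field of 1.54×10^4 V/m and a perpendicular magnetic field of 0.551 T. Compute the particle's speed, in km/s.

For zero net force, qE = qvB, so v = E/B.
v = (1.54×10^4) / (0.551) = 2.79×10^4 m/s.

v ≈ 27.9 km/s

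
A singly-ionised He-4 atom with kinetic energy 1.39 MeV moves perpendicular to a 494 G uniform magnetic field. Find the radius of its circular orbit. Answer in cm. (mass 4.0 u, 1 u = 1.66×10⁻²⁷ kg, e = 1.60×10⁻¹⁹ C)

Convert the energy: K = 1.39 MeV = 2.22×10^-13 J.
v = √(2K/m) = √(2·2.22×10^-13/6.64×10^-27) = 8.18×10^6 m/s.
r = mv/(qB) = (6.64×10^-27)(8.18×10^6) / [(1×1.60×10^-19)(0.0494)] = 6.88 m.

r ≈ 688 cm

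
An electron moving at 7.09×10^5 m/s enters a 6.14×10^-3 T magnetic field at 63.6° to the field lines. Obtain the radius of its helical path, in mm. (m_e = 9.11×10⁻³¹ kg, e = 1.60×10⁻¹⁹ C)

r ≈ 0.589 mm

Only the perpendicular component v⊥ = v sin63.6° = 6.35×10^5 m/s is bent by the field.
r = m v⊥ /(qB) = (9.11×10^-31)(6.35×10^5) / [(1×1.60×10^-19)(6.14×10^-3)] = 5.89×10^-4 m.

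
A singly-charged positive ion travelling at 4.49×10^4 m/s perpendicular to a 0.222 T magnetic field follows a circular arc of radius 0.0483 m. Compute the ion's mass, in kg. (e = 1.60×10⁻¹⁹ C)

m ≈ 3.82×10^-26 kg

qvB = mv²/r ⇒ m = qBr/v.
m = (1×1.60×10^-19)(0.222)(0.0483) / (4.49×10^4) = 3.82×10^-26 kg.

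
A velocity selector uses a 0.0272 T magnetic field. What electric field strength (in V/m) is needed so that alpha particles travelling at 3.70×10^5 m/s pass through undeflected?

qE = qvB ⇒ E = vB = (3.70×10^5)(0.0272) = 1.01×10^4 V/m.

E ≈ 1.01×10^4 V/m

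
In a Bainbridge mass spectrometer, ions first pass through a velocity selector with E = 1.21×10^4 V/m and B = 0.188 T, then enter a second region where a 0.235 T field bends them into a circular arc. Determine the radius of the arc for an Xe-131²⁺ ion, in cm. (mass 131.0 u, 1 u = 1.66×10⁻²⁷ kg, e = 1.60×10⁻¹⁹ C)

r ≈ 18.6 cm

The selector passes v = E/B = 1.21×10^4/0.188 = 6.44×10^4 m/s.
In the deflection region, r = mv/(qB₂) = (2.17×10^-25)(6.44×10^4) / [(2×1.60×10^-19)(0.235)] = 0.186 m.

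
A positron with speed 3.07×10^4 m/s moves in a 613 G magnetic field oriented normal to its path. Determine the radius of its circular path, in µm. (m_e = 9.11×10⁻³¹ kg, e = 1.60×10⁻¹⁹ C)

r ≈ 2.85 µm

The magnetic force provides the centripetal force: qvB = mv²/r, so r = mv/(qB).
r = (9.11×10^-31 kg)(3.07×10^4 m/s) / [(1×1.60×10^-19 C)(0.0613 T)] = 2.85×10^-6 m.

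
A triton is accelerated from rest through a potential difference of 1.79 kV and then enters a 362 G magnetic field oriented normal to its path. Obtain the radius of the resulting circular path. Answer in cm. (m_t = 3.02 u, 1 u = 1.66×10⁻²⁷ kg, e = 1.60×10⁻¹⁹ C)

r ≈ 29.3 cm

The kinetic energy gained is K = qV = (1×1.60×10^-19)(1790) = 2.86×10^-16 J.
v = √(2K/m) = 3.38×10^5 m/s.
r = mv/(qB) = (5.01×10^-27)(3.38×10^5) / [(1×1.60×10^-19)(0.0362)] = 0.293 m.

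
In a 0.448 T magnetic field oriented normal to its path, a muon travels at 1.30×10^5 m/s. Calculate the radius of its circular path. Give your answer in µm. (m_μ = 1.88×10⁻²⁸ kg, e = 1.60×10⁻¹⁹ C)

r ≈ 341 µm

The magnetic force provides the centripetal force: qvB = mv²/r, so r = mv/(qB).
r = (1.88×10^-28 kg)(1.30×10^5 m/s) / [(1×1.60×10^-19 C)(0.448 T)] = 3.41×10^-4 m.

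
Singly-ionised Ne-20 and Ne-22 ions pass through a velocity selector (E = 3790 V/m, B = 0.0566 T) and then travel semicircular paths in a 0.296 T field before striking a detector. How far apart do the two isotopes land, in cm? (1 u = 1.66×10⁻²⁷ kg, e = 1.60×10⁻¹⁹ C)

Both emerge at v = E/B₁ = 6.70×10^4 m/s.
r = mv/(qB₂), so r₁ = 0.04694 m and r₂ = 0.05163 m, giving Δr = 4.69×10^-3 m.
After a semicircle each ion lands a diameter 2r from the entry slit, so the separation is 2Δr = 9.39×10^-3 m.

Δd ≈ 0.939 cm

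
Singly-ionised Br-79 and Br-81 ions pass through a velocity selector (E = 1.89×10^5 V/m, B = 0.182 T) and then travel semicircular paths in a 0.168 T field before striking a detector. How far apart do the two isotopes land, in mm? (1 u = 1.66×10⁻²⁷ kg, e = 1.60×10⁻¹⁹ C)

Δd ≈ 257 mm

Both emerge at v = E/B₁ = 1.04×10^6 m/s.
r = mv/(qB₂), so r₁ = 5.066 m and r₂ = 5.195 m, giving Δr = 0.128 m.
After a semicircle each ion lands a diameter 2r from the entry slit, so the separation is 2Δr = 0.257 m.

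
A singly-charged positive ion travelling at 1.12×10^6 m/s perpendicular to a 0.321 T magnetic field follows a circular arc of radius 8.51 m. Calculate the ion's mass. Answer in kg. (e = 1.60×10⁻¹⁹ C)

qvB = mv²/r ⇒ m = qBr/v.
m = (1×1.60×10^-19)(0.321)(8.51) / (1.12×10^6) = 3.90×10^-25 kg.

m ≈ 3.90×10^-25 kg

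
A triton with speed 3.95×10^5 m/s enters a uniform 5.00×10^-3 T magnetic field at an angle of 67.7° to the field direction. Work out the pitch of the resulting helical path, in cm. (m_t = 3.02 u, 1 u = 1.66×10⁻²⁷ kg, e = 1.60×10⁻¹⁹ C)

The velocity component along B is v∥ = v cos67.7° = 1.50×10^5 m/s.
The cyclotron period T = 2πm/(qB) = 3.94×10^-5 s is set by m, q, B alone.
Pitch = v∥·T = (1.50×10^5)(3.94×10^-5) = 5.90 m.

pitch ≈ 590 cm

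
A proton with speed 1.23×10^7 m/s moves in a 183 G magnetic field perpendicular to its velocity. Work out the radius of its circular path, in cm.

The magnetic force provides the centripetal force: qvB = mv²/r, so r = mv/(qB).
r = (1.67×10^-27 kg)(1.23×10^7 m/s) / [(1×1.60×10^-19 C)(0.0183 T)] = 7.02 m.

r ≈ 702 cm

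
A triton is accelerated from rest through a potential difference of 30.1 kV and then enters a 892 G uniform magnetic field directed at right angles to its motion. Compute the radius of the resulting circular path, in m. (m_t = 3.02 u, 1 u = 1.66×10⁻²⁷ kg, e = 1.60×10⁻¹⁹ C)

The kinetic energy gained is K = qV = (1×1.60×10^-19)(3.01×10^4) = 4.82×10^-15 J.
v = √(2K/m) = 1.39×10^6 m/s.
r = mv/(qB) = (5.01×10^-27)(1.39×10^6) / [(1×1.60×10^-19)(0.0892)] = 0.487 m.

r ≈ 0.487 m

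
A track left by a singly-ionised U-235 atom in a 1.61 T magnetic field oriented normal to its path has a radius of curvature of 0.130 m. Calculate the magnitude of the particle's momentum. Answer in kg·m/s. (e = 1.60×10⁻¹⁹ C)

p ≈ 3.35×10^-20 kg·m/s

Since qvB = mv²/r, the momentum p = mv = qBr.
p = (1×1.60×10^-19)(1.61)(0.130) = 3.35×10^-20 kg·m/s.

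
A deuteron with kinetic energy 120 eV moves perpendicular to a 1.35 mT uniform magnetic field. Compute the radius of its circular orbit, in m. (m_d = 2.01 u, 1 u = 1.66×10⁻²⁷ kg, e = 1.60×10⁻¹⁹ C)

r ≈ 1.66 m

Convert the energy: K = 120 eV = 1.92×10^-17 J.
v = √(2K/m) = √(2·1.92×10^-17/3.34×10^-27) = 1.07×10^5 m/s.
r = mv/(qB) = (3.34×10^-27)(1.07×10^5) / [(1×1.60×10^-19)(1.35×10^-3)] = 1.66 m.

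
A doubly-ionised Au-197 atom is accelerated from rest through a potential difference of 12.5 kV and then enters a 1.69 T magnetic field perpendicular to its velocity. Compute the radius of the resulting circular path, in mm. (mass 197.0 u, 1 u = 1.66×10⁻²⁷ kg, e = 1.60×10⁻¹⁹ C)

The kinetic energy gained is K = qV = (2×1.60×10^-19)(1.25×10^4) = 4.00×10^-15 J.
v = √(2K/m) = 1.56×10^5 m/s.
r = mv/(qB) = (3.27×10^-25)(1.56×10^5) / [(2×1.60×10^-19)(1.69)] = 0.0946 m.

r ≈ 94.6 mm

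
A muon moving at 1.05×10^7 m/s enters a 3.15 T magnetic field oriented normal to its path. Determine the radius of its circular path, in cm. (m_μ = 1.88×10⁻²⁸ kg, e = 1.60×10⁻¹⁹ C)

r ≈ 0.392 cm

The magnetic force provides the centripetal force: qvB = mv²/r, so r = mv/(qB).
r = (1.88×10^-28 kg)(1.05×10^7 m/s) / [(1×1.60×10^-19 C)(3.15 T)] = 3.92×10^-3 m.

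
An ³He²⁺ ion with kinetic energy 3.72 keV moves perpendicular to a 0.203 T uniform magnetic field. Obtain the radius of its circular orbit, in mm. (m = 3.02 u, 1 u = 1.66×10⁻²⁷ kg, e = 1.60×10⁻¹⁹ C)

r ≈ 37.6 mm

Convert the energy: K = 3.72 keV = 5.95×10^-16 J.
v = √(2K/m) = √(2·5.95×10^-16/5.01×10^-27) = 4.87×10^5 m/s.
r = mv/(qB) = (5.01×10^-27)(4.87×10^5) / [(2×1.60×10^-19)(0.203)] = 0.0376 m.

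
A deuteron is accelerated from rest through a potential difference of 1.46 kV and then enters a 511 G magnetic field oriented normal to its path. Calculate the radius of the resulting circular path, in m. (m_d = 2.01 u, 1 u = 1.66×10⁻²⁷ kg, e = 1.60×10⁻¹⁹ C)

r ≈ 0.153 m

The kinetic energy gained is K = qV = (1×1.60×10^-19)(1460) = 2.34×10^-16 J.
v = √(2K/m) = 3.74×10^5 m/s.
r = mv/(qB) = (3.34×10^-27)(3.74×10^5) / [(1×1.60×10^-19)(0.0511)] = 0.153 m.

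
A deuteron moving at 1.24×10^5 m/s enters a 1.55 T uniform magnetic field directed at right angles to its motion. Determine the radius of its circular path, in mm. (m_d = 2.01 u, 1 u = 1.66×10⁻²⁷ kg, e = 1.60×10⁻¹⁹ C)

The magnetic force provides the centripetal force: qvB = mv²/r, so r = mv/(qB).
r = (3.34×10^-27 kg)(1.24×10^5 m/s) / [(1×1.60×10^-19 C)(1.55 T)] = 1.67×10^-3 m.

r ≈ 1.67 mm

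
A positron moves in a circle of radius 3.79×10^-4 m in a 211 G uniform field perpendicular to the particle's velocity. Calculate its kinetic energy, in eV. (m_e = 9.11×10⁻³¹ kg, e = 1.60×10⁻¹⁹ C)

K ≈ 5.62 eV

v = qBr/m = (1×1.60×10^-19)(0.0211)(3.79×10^-4) / (9.11×10^-31) = 1.40×10^6 m/s.
K = ½mv² = 0.5·(9.11×10^-31)·(1.40×10^6)² = 8.99×10^-19 J = 5.62 eV.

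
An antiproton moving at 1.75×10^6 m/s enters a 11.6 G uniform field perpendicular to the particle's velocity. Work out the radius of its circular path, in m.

The magnetic force provides the centripetal force: qvB = mv²/r, so r = mv/(qB).
r = (1.67×10^-27 kg)(1.75×10^6 m/s) / [(1×1.60×10^-19 C)(1.16×10^-3 T)] = 15.7 m.

r ≈ 15.7 m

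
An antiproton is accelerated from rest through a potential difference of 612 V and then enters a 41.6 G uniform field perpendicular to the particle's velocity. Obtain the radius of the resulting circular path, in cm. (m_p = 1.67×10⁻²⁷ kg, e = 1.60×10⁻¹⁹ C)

The kinetic energy gained is K = qV = (1×1.60×10^-19)(612) = 9.79×10^-17 J.
v = √(2K/m) = 3.42×10^5 m/s.
r = mv/(qB) = (1.67×10^-27)(3.42×10^5) / [(1×1.60×10^-19)(4.16×10^-3)] = 0.859 m.

r ≈ 85.9 cm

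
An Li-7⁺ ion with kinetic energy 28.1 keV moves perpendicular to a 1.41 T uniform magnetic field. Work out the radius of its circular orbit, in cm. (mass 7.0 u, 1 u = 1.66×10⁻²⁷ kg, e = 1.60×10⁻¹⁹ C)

r ≈ 4.53 cm

Convert the energy: K = 28.1 keV = 4.50×10^-15 J.
v = √(2K/m) = √(2·4.50×10^-15/1.16×10^-26) = 8.80×10^5 m/s.
r = mv/(qB) = (1.16×10^-26)(8.80×10^5) / [(1×1.60×10^-19)(1.41)] = 0.0453 m.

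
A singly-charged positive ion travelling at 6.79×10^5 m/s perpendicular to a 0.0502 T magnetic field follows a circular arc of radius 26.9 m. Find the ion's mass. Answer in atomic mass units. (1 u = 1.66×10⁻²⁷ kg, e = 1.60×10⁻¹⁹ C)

qvB = mv²/r ⇒ m = qBr/v.
m = (1×1.60×10^-19)(0.0502)(26.9) / (6.79×10^5) = 3.18×10^-25 kg = 192 u.

m ≈ 192 u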